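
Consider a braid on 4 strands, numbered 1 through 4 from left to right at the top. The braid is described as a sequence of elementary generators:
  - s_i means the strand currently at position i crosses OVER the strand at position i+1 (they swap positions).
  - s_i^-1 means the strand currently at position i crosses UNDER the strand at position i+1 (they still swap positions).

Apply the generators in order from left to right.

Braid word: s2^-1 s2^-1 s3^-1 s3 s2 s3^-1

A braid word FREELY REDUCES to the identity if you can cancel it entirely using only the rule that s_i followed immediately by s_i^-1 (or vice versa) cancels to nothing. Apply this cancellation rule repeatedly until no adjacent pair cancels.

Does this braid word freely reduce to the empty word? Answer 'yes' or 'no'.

Gen 1 (s2^-1): push. Stack: [s2^-1]
Gen 2 (s2^-1): push. Stack: [s2^-1 s2^-1]
Gen 3 (s3^-1): push. Stack: [s2^-1 s2^-1 s3^-1]
Gen 4 (s3): cancels prior s3^-1. Stack: [s2^-1 s2^-1]
Gen 5 (s2): cancels prior s2^-1. Stack: [s2^-1]
Gen 6 (s3^-1): push. Stack: [s2^-1 s3^-1]
Reduced word: s2^-1 s3^-1

Answer: no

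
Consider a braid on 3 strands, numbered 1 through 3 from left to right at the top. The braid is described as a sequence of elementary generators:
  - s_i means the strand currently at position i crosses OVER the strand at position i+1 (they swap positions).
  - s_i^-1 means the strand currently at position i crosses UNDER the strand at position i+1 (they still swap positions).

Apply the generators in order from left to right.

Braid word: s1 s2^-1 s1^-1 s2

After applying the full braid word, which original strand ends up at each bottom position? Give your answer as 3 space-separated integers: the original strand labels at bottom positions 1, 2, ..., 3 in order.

Gen 1 (s1): strand 1 crosses over strand 2. Perm now: [2 1 3]
Gen 2 (s2^-1): strand 1 crosses under strand 3. Perm now: [2 3 1]
Gen 3 (s1^-1): strand 2 crosses under strand 3. Perm now: [3 2 1]
Gen 4 (s2): strand 2 crosses over strand 1. Perm now: [3 1 2]

Answer: 3 1 2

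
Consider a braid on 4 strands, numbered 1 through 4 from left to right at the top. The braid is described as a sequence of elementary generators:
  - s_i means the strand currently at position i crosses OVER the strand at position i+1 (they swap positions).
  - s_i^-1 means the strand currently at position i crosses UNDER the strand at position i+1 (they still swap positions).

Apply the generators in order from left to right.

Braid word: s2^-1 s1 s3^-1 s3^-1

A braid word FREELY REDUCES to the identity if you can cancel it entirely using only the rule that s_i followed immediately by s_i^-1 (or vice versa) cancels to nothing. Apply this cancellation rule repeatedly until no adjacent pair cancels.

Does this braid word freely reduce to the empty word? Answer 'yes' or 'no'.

Answer: no

Derivation:
Gen 1 (s2^-1): push. Stack: [s2^-1]
Gen 2 (s1): push. Stack: [s2^-1 s1]
Gen 3 (s3^-1): push. Stack: [s2^-1 s1 s3^-1]
Gen 4 (s3^-1): push. Stack: [s2^-1 s1 s3^-1 s3^-1]
Reduced word: s2^-1 s1 s3^-1 s3^-1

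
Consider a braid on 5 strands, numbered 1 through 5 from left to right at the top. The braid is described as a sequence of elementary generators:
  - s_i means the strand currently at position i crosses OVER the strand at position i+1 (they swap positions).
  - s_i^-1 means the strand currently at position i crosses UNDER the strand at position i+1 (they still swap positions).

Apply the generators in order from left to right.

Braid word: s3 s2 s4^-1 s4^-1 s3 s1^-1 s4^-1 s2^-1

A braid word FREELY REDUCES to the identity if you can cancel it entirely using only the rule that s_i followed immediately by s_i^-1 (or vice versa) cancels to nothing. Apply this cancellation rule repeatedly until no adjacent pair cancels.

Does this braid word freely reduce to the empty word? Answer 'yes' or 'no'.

Gen 1 (s3): push. Stack: [s3]
Gen 2 (s2): push. Stack: [s3 s2]
Gen 3 (s4^-1): push. Stack: [s3 s2 s4^-1]
Gen 4 (s4^-1): push. Stack: [s3 s2 s4^-1 s4^-1]
Gen 5 (s3): push. Stack: [s3 s2 s4^-1 s4^-1 s3]
Gen 6 (s1^-1): push. Stack: [s3 s2 s4^-1 s4^-1 s3 s1^-1]
Gen 7 (s4^-1): push. Stack: [s3 s2 s4^-1 s4^-1 s3 s1^-1 s4^-1]
Gen 8 (s2^-1): push. Stack: [s3 s2 s4^-1 s4^-1 s3 s1^-1 s4^-1 s2^-1]
Reduced word: s3 s2 s4^-1 s4^-1 s3 s1^-1 s4^-1 s2^-1

Answer: no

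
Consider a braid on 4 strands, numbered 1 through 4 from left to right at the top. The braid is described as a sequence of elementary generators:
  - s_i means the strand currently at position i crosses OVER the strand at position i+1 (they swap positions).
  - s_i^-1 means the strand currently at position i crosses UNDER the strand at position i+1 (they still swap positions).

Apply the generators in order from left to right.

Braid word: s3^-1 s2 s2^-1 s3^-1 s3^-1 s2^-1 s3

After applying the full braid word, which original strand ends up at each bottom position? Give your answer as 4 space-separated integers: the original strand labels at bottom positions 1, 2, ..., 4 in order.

Gen 1 (s3^-1): strand 3 crosses under strand 4. Perm now: [1 2 4 3]
Gen 2 (s2): strand 2 crosses over strand 4. Perm now: [1 4 2 3]
Gen 3 (s2^-1): strand 4 crosses under strand 2. Perm now: [1 2 4 3]
Gen 4 (s3^-1): strand 4 crosses under strand 3. Perm now: [1 2 3 4]
Gen 5 (s3^-1): strand 3 crosses under strand 4. Perm now: [1 2 4 3]
Gen 6 (s2^-1): strand 2 crosses under strand 4. Perm now: [1 4 2 3]
Gen 7 (s3): strand 2 crosses over strand 3. Perm now: [1 4 3 2]

Answer: 1 4 3 2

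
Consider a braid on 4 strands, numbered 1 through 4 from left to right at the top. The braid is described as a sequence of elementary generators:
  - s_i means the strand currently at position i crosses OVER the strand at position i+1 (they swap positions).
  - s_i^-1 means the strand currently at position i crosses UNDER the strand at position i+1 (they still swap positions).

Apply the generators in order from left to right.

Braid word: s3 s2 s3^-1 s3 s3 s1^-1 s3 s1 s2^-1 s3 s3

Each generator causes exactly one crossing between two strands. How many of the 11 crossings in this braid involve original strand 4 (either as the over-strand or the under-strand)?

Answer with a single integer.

Gen 1: crossing 3x4. Involves strand 4? yes. Count so far: 1
Gen 2: crossing 2x4. Involves strand 4? yes. Count so far: 2
Gen 3: crossing 2x3. Involves strand 4? no. Count so far: 2
Gen 4: crossing 3x2. Involves strand 4? no. Count so far: 2
Gen 5: crossing 2x3. Involves strand 4? no. Count so far: 2
Gen 6: crossing 1x4. Involves strand 4? yes. Count so far: 3
Gen 7: crossing 3x2. Involves strand 4? no. Count so far: 3
Gen 8: crossing 4x1. Involves strand 4? yes. Count so far: 4
Gen 9: crossing 4x2. Involves strand 4? yes. Count so far: 5
Gen 10: crossing 4x3. Involves strand 4? yes. Count so far: 6
Gen 11: crossing 3x4. Involves strand 4? yes. Count so far: 7

Answer: 7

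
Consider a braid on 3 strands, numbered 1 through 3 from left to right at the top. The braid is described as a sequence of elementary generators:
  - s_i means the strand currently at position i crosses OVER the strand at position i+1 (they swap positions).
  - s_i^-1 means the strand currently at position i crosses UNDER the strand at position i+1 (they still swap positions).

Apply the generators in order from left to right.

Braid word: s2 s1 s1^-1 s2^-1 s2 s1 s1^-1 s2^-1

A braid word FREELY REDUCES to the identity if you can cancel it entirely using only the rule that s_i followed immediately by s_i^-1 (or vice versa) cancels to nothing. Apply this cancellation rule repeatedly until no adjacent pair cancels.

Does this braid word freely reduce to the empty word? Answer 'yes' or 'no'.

Answer: yes

Derivation:
Gen 1 (s2): push. Stack: [s2]
Gen 2 (s1): push. Stack: [s2 s1]
Gen 3 (s1^-1): cancels prior s1. Stack: [s2]
Gen 4 (s2^-1): cancels prior s2. Stack: []
Gen 5 (s2): push. Stack: [s2]
Gen 6 (s1): push. Stack: [s2 s1]
Gen 7 (s1^-1): cancels prior s1. Stack: [s2]
Gen 8 (s2^-1): cancels prior s2. Stack: []
Reduced word: (empty)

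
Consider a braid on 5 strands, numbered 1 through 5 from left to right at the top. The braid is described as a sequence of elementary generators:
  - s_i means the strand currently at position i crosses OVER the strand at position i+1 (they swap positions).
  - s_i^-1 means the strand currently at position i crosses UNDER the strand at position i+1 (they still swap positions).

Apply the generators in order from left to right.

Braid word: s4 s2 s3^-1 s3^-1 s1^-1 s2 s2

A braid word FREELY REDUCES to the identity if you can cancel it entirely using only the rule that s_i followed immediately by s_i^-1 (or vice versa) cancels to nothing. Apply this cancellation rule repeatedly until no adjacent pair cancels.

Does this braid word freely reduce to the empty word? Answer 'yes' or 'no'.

Answer: no

Derivation:
Gen 1 (s4): push. Stack: [s4]
Gen 2 (s2): push. Stack: [s4 s2]
Gen 3 (s3^-1): push. Stack: [s4 s2 s3^-1]
Gen 4 (s3^-1): push. Stack: [s4 s2 s3^-1 s3^-1]
Gen 5 (s1^-1): push. Stack: [s4 s2 s3^-1 s3^-1 s1^-1]
Gen 6 (s2): push. Stack: [s4 s2 s3^-1 s3^-1 s1^-1 s2]
Gen 7 (s2): push. Stack: [s4 s2 s3^-1 s3^-1 s1^-1 s2 s2]
Reduced word: s4 s2 s3^-1 s3^-1 s1^-1 s2 s2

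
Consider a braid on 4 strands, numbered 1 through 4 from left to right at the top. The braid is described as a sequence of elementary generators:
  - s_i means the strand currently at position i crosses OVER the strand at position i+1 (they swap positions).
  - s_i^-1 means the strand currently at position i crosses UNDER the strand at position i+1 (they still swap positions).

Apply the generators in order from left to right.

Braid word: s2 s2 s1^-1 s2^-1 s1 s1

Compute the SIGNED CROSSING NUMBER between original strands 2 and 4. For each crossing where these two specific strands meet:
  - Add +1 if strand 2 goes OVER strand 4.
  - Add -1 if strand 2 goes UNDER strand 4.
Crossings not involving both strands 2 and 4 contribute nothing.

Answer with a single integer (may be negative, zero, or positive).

Gen 1: crossing 2x3. Both 2&4? no. Sum: 0
Gen 2: crossing 3x2. Both 2&4? no. Sum: 0
Gen 3: crossing 1x2. Both 2&4? no. Sum: 0
Gen 4: crossing 1x3. Both 2&4? no. Sum: 0
Gen 5: crossing 2x3. Both 2&4? no. Sum: 0
Gen 6: crossing 3x2. Both 2&4? no. Sum: 0

Answer: 0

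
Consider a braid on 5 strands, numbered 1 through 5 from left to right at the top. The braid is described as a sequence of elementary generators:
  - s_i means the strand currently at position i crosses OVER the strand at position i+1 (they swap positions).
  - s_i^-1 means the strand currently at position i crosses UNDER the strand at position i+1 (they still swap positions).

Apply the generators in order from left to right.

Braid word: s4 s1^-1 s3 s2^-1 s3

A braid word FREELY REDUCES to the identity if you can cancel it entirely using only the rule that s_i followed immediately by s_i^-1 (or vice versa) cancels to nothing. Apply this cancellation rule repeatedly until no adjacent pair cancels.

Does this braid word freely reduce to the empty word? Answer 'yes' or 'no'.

Answer: no

Derivation:
Gen 1 (s4): push. Stack: [s4]
Gen 2 (s1^-1): push. Stack: [s4 s1^-1]
Gen 3 (s3): push. Stack: [s4 s1^-1 s3]
Gen 4 (s2^-1): push. Stack: [s4 s1^-1 s3 s2^-1]
Gen 5 (s3): push. Stack: [s4 s1^-1 s3 s2^-1 s3]
Reduced word: s4 s1^-1 s3 s2^-1 s3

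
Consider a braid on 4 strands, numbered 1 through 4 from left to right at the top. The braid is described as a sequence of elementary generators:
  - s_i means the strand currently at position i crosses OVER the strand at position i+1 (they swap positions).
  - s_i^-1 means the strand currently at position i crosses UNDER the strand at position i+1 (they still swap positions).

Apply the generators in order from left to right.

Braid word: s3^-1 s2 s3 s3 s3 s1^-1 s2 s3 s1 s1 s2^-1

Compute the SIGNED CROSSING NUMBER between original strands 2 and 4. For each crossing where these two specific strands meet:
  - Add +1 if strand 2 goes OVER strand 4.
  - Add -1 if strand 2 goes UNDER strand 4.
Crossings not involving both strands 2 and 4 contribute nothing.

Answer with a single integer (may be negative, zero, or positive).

Gen 1: crossing 3x4. Both 2&4? no. Sum: 0
Gen 2: 2 over 4. Both 2&4? yes. Contrib: +1. Sum: 1
Gen 3: crossing 2x3. Both 2&4? no. Sum: 1
Gen 4: crossing 3x2. Both 2&4? no. Sum: 1
Gen 5: crossing 2x3. Both 2&4? no. Sum: 1
Gen 6: crossing 1x4. Both 2&4? no. Sum: 1
Gen 7: crossing 1x3. Both 2&4? no. Sum: 1
Gen 8: crossing 1x2. Both 2&4? no. Sum: 1
Gen 9: crossing 4x3. Both 2&4? no. Sum: 1
Gen 10: crossing 3x4. Both 2&4? no. Sum: 1
Gen 11: crossing 3x2. Both 2&4? no. Sum: 1

Answer: 1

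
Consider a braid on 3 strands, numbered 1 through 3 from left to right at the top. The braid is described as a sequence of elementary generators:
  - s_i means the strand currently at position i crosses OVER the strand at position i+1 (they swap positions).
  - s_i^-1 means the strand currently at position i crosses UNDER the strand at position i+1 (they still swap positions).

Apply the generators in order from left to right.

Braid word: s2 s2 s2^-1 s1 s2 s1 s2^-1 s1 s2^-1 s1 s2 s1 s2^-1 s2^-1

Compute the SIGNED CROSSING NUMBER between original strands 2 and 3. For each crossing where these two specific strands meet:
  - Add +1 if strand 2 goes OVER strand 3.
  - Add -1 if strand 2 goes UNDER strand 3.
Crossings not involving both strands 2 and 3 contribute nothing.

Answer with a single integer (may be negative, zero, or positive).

Gen 1: 2 over 3. Both 2&3? yes. Contrib: +1. Sum: 1
Gen 2: 3 over 2. Both 2&3? yes. Contrib: -1. Sum: 0
Gen 3: 2 under 3. Both 2&3? yes. Contrib: -1. Sum: -1
Gen 4: crossing 1x3. Both 2&3? no. Sum: -1
Gen 5: crossing 1x2. Both 2&3? no. Sum: -1
Gen 6: 3 over 2. Both 2&3? yes. Contrib: -1. Sum: -2
Gen 7: crossing 3x1. Both 2&3? no. Sum: -2
Gen 8: crossing 2x1. Both 2&3? no. Sum: -2
Gen 9: 2 under 3. Both 2&3? yes. Contrib: -1. Sum: -3
Gen 10: crossing 1x3. Both 2&3? no. Sum: -3
Gen 11: crossing 1x2. Both 2&3? no. Sum: -3
Gen 12: 3 over 2. Both 2&3? yes. Contrib: -1. Sum: -4
Gen 13: crossing 3x1. Both 2&3? no. Sum: -4
Gen 14: crossing 1x3. Both 2&3? no. Sum: -4

Answer: -4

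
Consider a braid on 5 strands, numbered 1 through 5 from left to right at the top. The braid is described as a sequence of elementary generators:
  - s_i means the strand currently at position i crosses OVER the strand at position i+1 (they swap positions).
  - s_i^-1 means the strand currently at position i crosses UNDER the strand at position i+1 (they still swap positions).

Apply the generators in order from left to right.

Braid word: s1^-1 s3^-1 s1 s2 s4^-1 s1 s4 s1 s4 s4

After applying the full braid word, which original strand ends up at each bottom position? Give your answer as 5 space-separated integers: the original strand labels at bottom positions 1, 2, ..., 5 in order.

Answer: 1 4 2 3 5

Derivation:
Gen 1 (s1^-1): strand 1 crosses under strand 2. Perm now: [2 1 3 4 5]
Gen 2 (s3^-1): strand 3 crosses under strand 4. Perm now: [2 1 4 3 5]
Gen 3 (s1): strand 2 crosses over strand 1. Perm now: [1 2 4 3 5]
Gen 4 (s2): strand 2 crosses over strand 4. Perm now: [1 4 2 3 5]
Gen 5 (s4^-1): strand 3 crosses under strand 5. Perm now: [1 4 2 5 3]
Gen 6 (s1): strand 1 crosses over strand 4. Perm now: [4 1 2 5 3]
Gen 7 (s4): strand 5 crosses over strand 3. Perm now: [4 1 2 3 5]
Gen 8 (s1): strand 4 crosses over strand 1. Perm now: [1 4 2 3 5]
Gen 9 (s4): strand 3 crosses over strand 5. Perm now: [1 4 2 5 3]
Gen 10 (s4): strand 5 crosses over strand 3. Perm now: [1 4 2 3 5]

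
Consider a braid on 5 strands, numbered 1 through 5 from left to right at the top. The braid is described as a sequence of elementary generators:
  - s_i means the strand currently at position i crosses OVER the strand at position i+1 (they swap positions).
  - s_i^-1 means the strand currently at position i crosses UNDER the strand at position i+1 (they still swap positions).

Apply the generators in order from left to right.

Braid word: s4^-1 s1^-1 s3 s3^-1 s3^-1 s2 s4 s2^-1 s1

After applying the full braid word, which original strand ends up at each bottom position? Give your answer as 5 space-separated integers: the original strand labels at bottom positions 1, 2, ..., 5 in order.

Gen 1 (s4^-1): strand 4 crosses under strand 5. Perm now: [1 2 3 5 4]
Gen 2 (s1^-1): strand 1 crosses under strand 2. Perm now: [2 1 3 5 4]
Gen 3 (s3): strand 3 crosses over strand 5. Perm now: [2 1 5 3 4]
Gen 4 (s3^-1): strand 5 crosses under strand 3. Perm now: [2 1 3 5 4]
Gen 5 (s3^-1): strand 3 crosses under strand 5. Perm now: [2 1 5 3 4]
Gen 6 (s2): strand 1 crosses over strand 5. Perm now: [2 5 1 3 4]
Gen 7 (s4): strand 3 crosses over strand 4. Perm now: [2 5 1 4 3]
Gen 8 (s2^-1): strand 5 crosses under strand 1. Perm now: [2 1 5 4 3]
Gen 9 (s1): strand 2 crosses over strand 1. Perm now: [1 2 5 4 3]

Answer: 1 2 5 4 3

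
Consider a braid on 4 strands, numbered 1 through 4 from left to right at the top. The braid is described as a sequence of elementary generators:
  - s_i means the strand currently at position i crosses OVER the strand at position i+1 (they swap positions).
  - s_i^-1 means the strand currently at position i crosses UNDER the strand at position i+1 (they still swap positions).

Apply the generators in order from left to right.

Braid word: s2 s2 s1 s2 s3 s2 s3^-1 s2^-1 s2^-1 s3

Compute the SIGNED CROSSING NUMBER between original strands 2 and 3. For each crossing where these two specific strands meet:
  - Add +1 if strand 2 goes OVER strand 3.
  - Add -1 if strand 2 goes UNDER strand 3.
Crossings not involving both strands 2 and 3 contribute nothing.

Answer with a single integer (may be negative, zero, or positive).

Answer: 0

Derivation:
Gen 1: 2 over 3. Both 2&3? yes. Contrib: +1. Sum: 1
Gen 2: 3 over 2. Both 2&3? yes. Contrib: -1. Sum: 0
Gen 3: crossing 1x2. Both 2&3? no. Sum: 0
Gen 4: crossing 1x3. Both 2&3? no. Sum: 0
Gen 5: crossing 1x4. Both 2&3? no. Sum: 0
Gen 6: crossing 3x4. Both 2&3? no. Sum: 0
Gen 7: crossing 3x1. Both 2&3? no. Sum: 0
Gen 8: crossing 4x1. Both 2&3? no. Sum: 0
Gen 9: crossing 1x4. Both 2&3? no. Sum: 0
Gen 10: crossing 1x3. Both 2&3? no. Sum: 0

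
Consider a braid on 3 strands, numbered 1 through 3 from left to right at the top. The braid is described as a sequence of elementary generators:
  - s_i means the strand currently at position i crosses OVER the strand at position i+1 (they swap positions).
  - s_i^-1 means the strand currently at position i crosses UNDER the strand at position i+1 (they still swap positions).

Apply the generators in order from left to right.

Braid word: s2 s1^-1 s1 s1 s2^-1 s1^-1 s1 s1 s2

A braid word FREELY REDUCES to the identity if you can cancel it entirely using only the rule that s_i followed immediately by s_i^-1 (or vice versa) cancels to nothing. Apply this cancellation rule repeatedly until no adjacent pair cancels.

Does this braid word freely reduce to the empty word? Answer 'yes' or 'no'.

Gen 1 (s2): push. Stack: [s2]
Gen 2 (s1^-1): push. Stack: [s2 s1^-1]
Gen 3 (s1): cancels prior s1^-1. Stack: [s2]
Gen 4 (s1): push. Stack: [s2 s1]
Gen 5 (s2^-1): push. Stack: [s2 s1 s2^-1]
Gen 6 (s1^-1): push. Stack: [s2 s1 s2^-1 s1^-1]
Gen 7 (s1): cancels prior s1^-1. Stack: [s2 s1 s2^-1]
Gen 8 (s1): push. Stack: [s2 s1 s2^-1 s1]
Gen 9 (s2): push. Stack: [s2 s1 s2^-1 s1 s2]
Reduced word: s2 s1 s2^-1 s1 s2

Answer: no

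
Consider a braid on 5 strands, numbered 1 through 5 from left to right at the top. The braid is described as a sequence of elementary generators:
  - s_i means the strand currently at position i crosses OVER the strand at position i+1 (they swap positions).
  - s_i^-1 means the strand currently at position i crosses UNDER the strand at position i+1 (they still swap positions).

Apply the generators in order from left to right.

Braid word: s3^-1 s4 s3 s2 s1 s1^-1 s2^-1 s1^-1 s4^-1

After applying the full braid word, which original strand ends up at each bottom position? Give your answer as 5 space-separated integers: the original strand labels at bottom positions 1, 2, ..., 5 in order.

Answer: 2 1 5 3 4

Derivation:
Gen 1 (s3^-1): strand 3 crosses under strand 4. Perm now: [1 2 4 3 5]
Gen 2 (s4): strand 3 crosses over strand 5. Perm now: [1 2 4 5 3]
Gen 3 (s3): strand 4 crosses over strand 5. Perm now: [1 2 5 4 3]
Gen 4 (s2): strand 2 crosses over strand 5. Perm now: [1 5 2 4 3]
Gen 5 (s1): strand 1 crosses over strand 5. Perm now: [5 1 2 4 3]
Gen 6 (s1^-1): strand 5 crosses under strand 1. Perm now: [1 5 2 4 3]
Gen 7 (s2^-1): strand 5 crosses under strand 2. Perm now: [1 2 5 4 3]
Gen 8 (s1^-1): strand 1 crosses under strand 2. Perm now: [2 1 5 4 3]
Gen 9 (s4^-1): strand 4 crosses under strand 3. Perm now: [2 1 5 3 4]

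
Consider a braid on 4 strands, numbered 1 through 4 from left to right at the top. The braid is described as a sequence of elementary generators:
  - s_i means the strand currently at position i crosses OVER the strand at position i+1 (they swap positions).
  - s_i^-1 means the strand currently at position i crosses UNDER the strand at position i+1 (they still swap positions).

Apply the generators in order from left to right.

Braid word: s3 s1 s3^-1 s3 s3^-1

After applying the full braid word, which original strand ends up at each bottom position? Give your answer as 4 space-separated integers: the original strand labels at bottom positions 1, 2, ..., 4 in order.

Gen 1 (s3): strand 3 crosses over strand 4. Perm now: [1 2 4 3]
Gen 2 (s1): strand 1 crosses over strand 2. Perm now: [2 1 4 3]
Gen 3 (s3^-1): strand 4 crosses under strand 3. Perm now: [2 1 3 4]
Gen 4 (s3): strand 3 crosses over strand 4. Perm now: [2 1 4 3]
Gen 5 (s3^-1): strand 4 crosses under strand 3. Perm now: [2 1 3 4]

Answer: 2 1 3 4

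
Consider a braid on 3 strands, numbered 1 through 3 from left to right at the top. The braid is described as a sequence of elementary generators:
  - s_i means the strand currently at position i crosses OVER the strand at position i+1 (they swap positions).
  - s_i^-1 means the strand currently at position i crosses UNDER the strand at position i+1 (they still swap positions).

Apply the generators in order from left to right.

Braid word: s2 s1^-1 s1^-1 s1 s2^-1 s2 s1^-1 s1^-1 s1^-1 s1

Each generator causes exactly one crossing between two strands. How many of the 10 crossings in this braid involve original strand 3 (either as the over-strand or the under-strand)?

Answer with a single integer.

Gen 1: crossing 2x3. Involves strand 3? yes. Count so far: 1
Gen 2: crossing 1x3. Involves strand 3? yes. Count so far: 2
Gen 3: crossing 3x1. Involves strand 3? yes. Count so far: 3
Gen 4: crossing 1x3. Involves strand 3? yes. Count so far: 4
Gen 5: crossing 1x2. Involves strand 3? no. Count so far: 4
Gen 6: crossing 2x1. Involves strand 3? no. Count so far: 4
Gen 7: crossing 3x1. Involves strand 3? yes. Count so far: 5
Gen 8: crossing 1x3. Involves strand 3? yes. Count so far: 6
Gen 9: crossing 3x1. Involves strand 3? yes. Count so far: 7
Gen 10: crossing 1x3. Involves strand 3? yes. Count so far: 8

Answer: 8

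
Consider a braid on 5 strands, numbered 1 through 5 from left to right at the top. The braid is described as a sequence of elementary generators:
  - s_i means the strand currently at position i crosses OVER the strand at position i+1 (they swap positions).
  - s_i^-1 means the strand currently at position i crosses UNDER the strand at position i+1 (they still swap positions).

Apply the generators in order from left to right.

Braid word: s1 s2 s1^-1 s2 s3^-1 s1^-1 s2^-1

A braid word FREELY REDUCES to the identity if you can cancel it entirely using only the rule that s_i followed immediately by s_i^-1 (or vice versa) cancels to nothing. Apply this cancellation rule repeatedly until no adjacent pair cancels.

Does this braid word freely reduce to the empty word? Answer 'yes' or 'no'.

Gen 1 (s1): push. Stack: [s1]
Gen 2 (s2): push. Stack: [s1 s2]
Gen 3 (s1^-1): push. Stack: [s1 s2 s1^-1]
Gen 4 (s2): push. Stack: [s1 s2 s1^-1 s2]
Gen 5 (s3^-1): push. Stack: [s1 s2 s1^-1 s2 s3^-1]
Gen 6 (s1^-1): push. Stack: [s1 s2 s1^-1 s2 s3^-1 s1^-1]
Gen 7 (s2^-1): push. Stack: [s1 s2 s1^-1 s2 s3^-1 s1^-1 s2^-1]
Reduced word: s1 s2 s1^-1 s2 s3^-1 s1^-1 s2^-1

Answer: no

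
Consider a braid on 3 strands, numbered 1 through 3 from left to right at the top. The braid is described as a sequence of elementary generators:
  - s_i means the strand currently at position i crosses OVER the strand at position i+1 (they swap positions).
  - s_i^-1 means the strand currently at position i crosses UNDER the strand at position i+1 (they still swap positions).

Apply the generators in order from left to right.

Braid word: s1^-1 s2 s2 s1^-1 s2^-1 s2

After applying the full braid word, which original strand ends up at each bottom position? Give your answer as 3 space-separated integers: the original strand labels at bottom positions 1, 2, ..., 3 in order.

Answer: 1 2 3

Derivation:
Gen 1 (s1^-1): strand 1 crosses under strand 2. Perm now: [2 1 3]
Gen 2 (s2): strand 1 crosses over strand 3. Perm now: [2 3 1]
Gen 3 (s2): strand 3 crosses over strand 1. Perm now: [2 1 3]
Gen 4 (s1^-1): strand 2 crosses under strand 1. Perm now: [1 2 3]
Gen 5 (s2^-1): strand 2 crosses under strand 3. Perm now: [1 3 2]
Gen 6 (s2): strand 3 crosses over strand 2. Perm now: [1 2 3]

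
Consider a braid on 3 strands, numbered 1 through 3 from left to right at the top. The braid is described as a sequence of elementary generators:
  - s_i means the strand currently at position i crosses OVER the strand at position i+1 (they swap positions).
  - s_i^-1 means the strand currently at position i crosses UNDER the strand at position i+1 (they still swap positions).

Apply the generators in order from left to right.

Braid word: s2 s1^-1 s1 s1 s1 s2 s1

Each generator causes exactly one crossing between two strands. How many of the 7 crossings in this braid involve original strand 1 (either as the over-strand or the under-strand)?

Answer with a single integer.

Gen 1: crossing 2x3. Involves strand 1? no. Count so far: 0
Gen 2: crossing 1x3. Involves strand 1? yes. Count so far: 1
Gen 3: crossing 3x1. Involves strand 1? yes. Count so far: 2
Gen 4: crossing 1x3. Involves strand 1? yes. Count so far: 3
Gen 5: crossing 3x1. Involves strand 1? yes. Count so far: 4
Gen 6: crossing 3x2. Involves strand 1? no. Count so far: 4
Gen 7: crossing 1x2. Involves strand 1? yes. Count so far: 5

Answer: 5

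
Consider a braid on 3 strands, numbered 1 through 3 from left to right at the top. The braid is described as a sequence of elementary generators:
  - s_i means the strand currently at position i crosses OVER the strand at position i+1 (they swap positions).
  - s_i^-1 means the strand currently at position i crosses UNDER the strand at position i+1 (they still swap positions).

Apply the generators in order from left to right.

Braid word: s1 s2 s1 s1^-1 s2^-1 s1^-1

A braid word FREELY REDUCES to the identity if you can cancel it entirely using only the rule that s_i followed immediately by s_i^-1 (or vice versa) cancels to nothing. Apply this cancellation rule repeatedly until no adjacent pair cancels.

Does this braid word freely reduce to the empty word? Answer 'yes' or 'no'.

Gen 1 (s1): push. Stack: [s1]
Gen 2 (s2): push. Stack: [s1 s2]
Gen 3 (s1): push. Stack: [s1 s2 s1]
Gen 4 (s1^-1): cancels prior s1. Stack: [s1 s2]
Gen 5 (s2^-1): cancels prior s2. Stack: [s1]
Gen 6 (s1^-1): cancels prior s1. Stack: []
Reduced word: (empty)

Answer: yes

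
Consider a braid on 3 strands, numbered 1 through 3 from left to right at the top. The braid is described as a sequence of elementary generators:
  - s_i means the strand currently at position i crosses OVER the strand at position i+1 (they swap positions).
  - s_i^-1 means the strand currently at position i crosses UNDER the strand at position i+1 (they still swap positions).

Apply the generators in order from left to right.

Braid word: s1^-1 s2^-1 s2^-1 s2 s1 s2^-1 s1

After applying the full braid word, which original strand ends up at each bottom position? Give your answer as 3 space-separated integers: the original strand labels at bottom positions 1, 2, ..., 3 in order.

Gen 1 (s1^-1): strand 1 crosses under strand 2. Perm now: [2 1 3]
Gen 2 (s2^-1): strand 1 crosses under strand 3. Perm now: [2 3 1]
Gen 3 (s2^-1): strand 3 crosses under strand 1. Perm now: [2 1 3]
Gen 4 (s2): strand 1 crosses over strand 3. Perm now: [2 3 1]
Gen 5 (s1): strand 2 crosses over strand 3. Perm now: [3 2 1]
Gen 6 (s2^-1): strand 2 crosses under strand 1. Perm now: [3 1 2]
Gen 7 (s1): strand 3 crosses over strand 1. Perm now: [1 3 2]

Answer: 1 3 2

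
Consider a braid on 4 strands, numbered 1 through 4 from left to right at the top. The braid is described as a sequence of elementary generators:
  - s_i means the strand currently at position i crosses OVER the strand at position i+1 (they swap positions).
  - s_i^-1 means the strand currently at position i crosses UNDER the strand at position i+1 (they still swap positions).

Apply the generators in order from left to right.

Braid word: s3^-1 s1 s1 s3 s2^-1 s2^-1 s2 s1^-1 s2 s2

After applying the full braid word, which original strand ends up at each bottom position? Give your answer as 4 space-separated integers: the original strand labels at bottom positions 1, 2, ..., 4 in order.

Answer: 3 1 2 4

Derivation:
Gen 1 (s3^-1): strand 3 crosses under strand 4. Perm now: [1 2 4 3]
Gen 2 (s1): strand 1 crosses over strand 2. Perm now: [2 1 4 3]
Gen 3 (s1): strand 2 crosses over strand 1. Perm now: [1 2 4 3]
Gen 4 (s3): strand 4 crosses over strand 3. Perm now: [1 2 3 4]
Gen 5 (s2^-1): strand 2 crosses under strand 3. Perm now: [1 3 2 4]
Gen 6 (s2^-1): strand 3 crosses under strand 2. Perm now: [1 2 3 4]
Gen 7 (s2): strand 2 crosses over strand 3. Perm now: [1 3 2 4]
Gen 8 (s1^-1): strand 1 crosses under strand 3. Perm now: [3 1 2 4]
Gen 9 (s2): strand 1 crosses over strand 2. Perm now: [3 2 1 4]
Gen 10 (s2): strand 2 crosses over strand 1. Perm now: [3 1 2 4]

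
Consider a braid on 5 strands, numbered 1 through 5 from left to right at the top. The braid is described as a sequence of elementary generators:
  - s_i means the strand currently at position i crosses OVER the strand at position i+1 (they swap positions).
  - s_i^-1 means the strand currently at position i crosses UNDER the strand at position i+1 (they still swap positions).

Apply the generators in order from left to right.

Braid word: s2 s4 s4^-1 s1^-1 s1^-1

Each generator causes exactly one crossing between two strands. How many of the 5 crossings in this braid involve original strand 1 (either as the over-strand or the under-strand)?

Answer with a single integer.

Answer: 2

Derivation:
Gen 1: crossing 2x3. Involves strand 1? no. Count so far: 0
Gen 2: crossing 4x5. Involves strand 1? no. Count so far: 0
Gen 3: crossing 5x4. Involves strand 1? no. Count so far: 0
Gen 4: crossing 1x3. Involves strand 1? yes. Count so far: 1
Gen 5: crossing 3x1. Involves strand 1? yes. Count so far: 2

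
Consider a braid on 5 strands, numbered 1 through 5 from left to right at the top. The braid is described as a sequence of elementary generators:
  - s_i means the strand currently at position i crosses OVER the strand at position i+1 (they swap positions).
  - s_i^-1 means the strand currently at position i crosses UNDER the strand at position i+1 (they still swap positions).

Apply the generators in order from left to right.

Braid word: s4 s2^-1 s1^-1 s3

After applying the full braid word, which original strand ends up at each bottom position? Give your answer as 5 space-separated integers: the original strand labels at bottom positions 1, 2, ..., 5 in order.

Gen 1 (s4): strand 4 crosses over strand 5. Perm now: [1 2 3 5 4]
Gen 2 (s2^-1): strand 2 crosses under strand 3. Perm now: [1 3 2 5 4]
Gen 3 (s1^-1): strand 1 crosses under strand 3. Perm now: [3 1 2 5 4]
Gen 4 (s3): strand 2 crosses over strand 5. Perm now: [3 1 5 2 4]

Answer: 3 1 5 2 4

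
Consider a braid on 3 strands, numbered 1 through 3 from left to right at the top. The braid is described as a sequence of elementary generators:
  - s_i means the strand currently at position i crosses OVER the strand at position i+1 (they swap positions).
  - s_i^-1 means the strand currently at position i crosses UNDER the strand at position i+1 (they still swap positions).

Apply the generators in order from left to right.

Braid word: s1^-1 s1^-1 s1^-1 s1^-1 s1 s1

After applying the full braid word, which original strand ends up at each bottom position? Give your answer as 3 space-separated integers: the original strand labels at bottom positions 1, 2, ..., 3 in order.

Gen 1 (s1^-1): strand 1 crosses under strand 2. Perm now: [2 1 3]
Gen 2 (s1^-1): strand 2 crosses under strand 1. Perm now: [1 2 3]
Gen 3 (s1^-1): strand 1 crosses under strand 2. Perm now: [2 1 3]
Gen 4 (s1^-1): strand 2 crosses under strand 1. Perm now: [1 2 3]
Gen 5 (s1): strand 1 crosses over strand 2. Perm now: [2 1 3]
Gen 6 (s1): strand 2 crosses over strand 1. Perm now: [1 2 3]

Answer: 1 2 3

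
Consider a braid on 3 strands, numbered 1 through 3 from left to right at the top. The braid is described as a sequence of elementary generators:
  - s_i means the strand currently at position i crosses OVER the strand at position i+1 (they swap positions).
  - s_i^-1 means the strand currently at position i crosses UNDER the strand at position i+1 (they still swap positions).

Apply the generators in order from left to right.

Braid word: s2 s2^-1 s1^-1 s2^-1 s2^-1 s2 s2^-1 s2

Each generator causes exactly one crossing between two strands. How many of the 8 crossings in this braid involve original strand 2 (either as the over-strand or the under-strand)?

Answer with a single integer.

Gen 1: crossing 2x3. Involves strand 2? yes. Count so far: 1
Gen 2: crossing 3x2. Involves strand 2? yes. Count so far: 2
Gen 3: crossing 1x2. Involves strand 2? yes. Count so far: 3
Gen 4: crossing 1x3. Involves strand 2? no. Count so far: 3
Gen 5: crossing 3x1. Involves strand 2? no. Count so far: 3
Gen 6: crossing 1x3. Involves strand 2? no. Count so far: 3
Gen 7: crossing 3x1. Involves strand 2? no. Count so far: 3
Gen 8: crossing 1x3. Involves strand 2? no. Count so far: 3

Answer: 3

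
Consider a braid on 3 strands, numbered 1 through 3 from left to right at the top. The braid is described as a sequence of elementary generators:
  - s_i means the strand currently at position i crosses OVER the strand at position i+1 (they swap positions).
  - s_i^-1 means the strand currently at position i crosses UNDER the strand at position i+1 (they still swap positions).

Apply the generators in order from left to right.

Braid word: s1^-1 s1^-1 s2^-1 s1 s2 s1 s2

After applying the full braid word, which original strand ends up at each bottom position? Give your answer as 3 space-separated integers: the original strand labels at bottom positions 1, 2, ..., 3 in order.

Answer: 2 1 3

Derivation:
Gen 1 (s1^-1): strand 1 crosses under strand 2. Perm now: [2 1 3]
Gen 2 (s1^-1): strand 2 crosses under strand 1. Perm now: [1 2 3]
Gen 3 (s2^-1): strand 2 crosses under strand 3. Perm now: [1 3 2]
Gen 4 (s1): strand 1 crosses over strand 3. Perm now: [3 1 2]
Gen 5 (s2): strand 1 crosses over strand 2. Perm now: [3 2 1]
Gen 6 (s1): strand 3 crosses over strand 2. Perm now: [2 3 1]
Gen 7 (s2): strand 3 crosses over strand 1. Perm now: [2 1 3]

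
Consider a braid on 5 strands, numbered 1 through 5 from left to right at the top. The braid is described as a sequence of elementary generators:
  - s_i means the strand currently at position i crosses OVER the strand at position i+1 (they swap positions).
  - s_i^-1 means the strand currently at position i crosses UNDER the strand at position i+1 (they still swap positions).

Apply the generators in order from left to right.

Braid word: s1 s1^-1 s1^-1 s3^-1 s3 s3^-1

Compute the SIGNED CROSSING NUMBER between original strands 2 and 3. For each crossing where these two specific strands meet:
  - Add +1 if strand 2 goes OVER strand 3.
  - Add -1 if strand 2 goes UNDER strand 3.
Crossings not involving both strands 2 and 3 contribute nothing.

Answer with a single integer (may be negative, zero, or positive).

Gen 1: crossing 1x2. Both 2&3? no. Sum: 0
Gen 2: crossing 2x1. Both 2&3? no. Sum: 0
Gen 3: crossing 1x2. Both 2&3? no. Sum: 0
Gen 4: crossing 3x4. Both 2&3? no. Sum: 0
Gen 5: crossing 4x3. Both 2&3? no. Sum: 0
Gen 6: crossing 3x4. Both 2&3? no. Sum: 0

Answer: 0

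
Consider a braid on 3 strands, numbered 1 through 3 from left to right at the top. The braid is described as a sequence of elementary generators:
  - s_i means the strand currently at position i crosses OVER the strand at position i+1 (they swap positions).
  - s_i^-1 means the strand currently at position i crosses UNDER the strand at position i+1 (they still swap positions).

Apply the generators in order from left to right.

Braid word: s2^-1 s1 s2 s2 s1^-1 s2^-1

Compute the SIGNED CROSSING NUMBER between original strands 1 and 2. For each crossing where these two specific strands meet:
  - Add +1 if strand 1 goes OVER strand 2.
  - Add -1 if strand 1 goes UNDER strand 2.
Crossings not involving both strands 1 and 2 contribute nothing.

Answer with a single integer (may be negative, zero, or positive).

Gen 1: crossing 2x3. Both 1&2? no. Sum: 0
Gen 2: crossing 1x3. Both 1&2? no. Sum: 0
Gen 3: 1 over 2. Both 1&2? yes. Contrib: +1. Sum: 1
Gen 4: 2 over 1. Both 1&2? yes. Contrib: -1. Sum: 0
Gen 5: crossing 3x1. Both 1&2? no. Sum: 0
Gen 6: crossing 3x2. Both 1&2? no. Sum: 0

Answer: 0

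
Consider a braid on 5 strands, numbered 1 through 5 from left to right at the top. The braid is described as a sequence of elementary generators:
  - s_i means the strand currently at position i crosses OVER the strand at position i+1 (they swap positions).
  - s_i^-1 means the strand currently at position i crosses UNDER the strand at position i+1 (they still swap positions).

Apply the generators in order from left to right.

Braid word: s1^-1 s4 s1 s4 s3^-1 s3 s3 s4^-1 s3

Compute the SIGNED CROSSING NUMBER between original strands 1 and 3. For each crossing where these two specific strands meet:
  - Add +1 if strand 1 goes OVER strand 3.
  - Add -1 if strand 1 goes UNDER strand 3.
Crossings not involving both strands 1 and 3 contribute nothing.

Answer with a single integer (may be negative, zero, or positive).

Gen 1: crossing 1x2. Both 1&3? no. Sum: 0
Gen 2: crossing 4x5. Both 1&3? no. Sum: 0
Gen 3: crossing 2x1. Both 1&3? no. Sum: 0
Gen 4: crossing 5x4. Both 1&3? no. Sum: 0
Gen 5: crossing 3x4. Both 1&3? no. Sum: 0
Gen 6: crossing 4x3. Both 1&3? no. Sum: 0
Gen 7: crossing 3x4. Both 1&3? no. Sum: 0
Gen 8: crossing 3x5. Both 1&3? no. Sum: 0
Gen 9: crossing 4x5. Both 1&3? no. Sum: 0

Answer: 0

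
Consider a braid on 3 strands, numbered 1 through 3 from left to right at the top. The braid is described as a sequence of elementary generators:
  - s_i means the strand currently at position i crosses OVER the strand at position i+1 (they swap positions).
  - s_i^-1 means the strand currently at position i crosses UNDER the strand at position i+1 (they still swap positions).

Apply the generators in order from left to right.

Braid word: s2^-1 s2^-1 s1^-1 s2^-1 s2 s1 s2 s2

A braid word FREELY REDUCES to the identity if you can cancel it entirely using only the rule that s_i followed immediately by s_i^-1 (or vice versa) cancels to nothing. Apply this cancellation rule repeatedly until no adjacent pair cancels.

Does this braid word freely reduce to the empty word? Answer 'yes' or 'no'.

Answer: yes

Derivation:
Gen 1 (s2^-1): push. Stack: [s2^-1]
Gen 2 (s2^-1): push. Stack: [s2^-1 s2^-1]
Gen 3 (s1^-1): push. Stack: [s2^-1 s2^-1 s1^-1]
Gen 4 (s2^-1): push. Stack: [s2^-1 s2^-1 s1^-1 s2^-1]
Gen 5 (s2): cancels prior s2^-1. Stack: [s2^-1 s2^-1 s1^-1]
Gen 6 (s1): cancels prior s1^-1. Stack: [s2^-1 s2^-1]
Gen 7 (s2): cancels prior s2^-1. Stack: [s2^-1]
Gen 8 (s2): cancels prior s2^-1. Stack: []
Reduced word: (empty)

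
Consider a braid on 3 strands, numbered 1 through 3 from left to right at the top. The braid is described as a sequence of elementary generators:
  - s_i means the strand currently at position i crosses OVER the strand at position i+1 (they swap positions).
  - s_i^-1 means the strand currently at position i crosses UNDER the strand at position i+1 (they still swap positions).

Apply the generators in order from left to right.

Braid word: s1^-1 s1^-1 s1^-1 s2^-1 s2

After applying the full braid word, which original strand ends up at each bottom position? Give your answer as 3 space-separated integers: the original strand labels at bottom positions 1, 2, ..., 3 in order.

Answer: 2 1 3

Derivation:
Gen 1 (s1^-1): strand 1 crosses under strand 2. Perm now: [2 1 3]
Gen 2 (s1^-1): strand 2 crosses under strand 1. Perm now: [1 2 3]
Gen 3 (s1^-1): strand 1 crosses under strand 2. Perm now: [2 1 3]
Gen 4 (s2^-1): strand 1 crosses under strand 3. Perm now: [2 3 1]
Gen 5 (s2): strand 3 crosses over strand 1. Perm now: [2 1 3]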